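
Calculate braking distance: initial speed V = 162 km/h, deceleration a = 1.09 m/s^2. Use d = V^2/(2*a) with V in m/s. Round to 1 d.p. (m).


Convert speed: V = 162 / 3.6 = 45.0 m/s
V^2 = 2025.0
d = 2025.0 / (2 * 1.09)
d = 2025.0 / 2.18
d = 928.9 m

928.9


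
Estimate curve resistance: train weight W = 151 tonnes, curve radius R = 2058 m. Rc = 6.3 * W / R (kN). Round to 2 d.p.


Rc = 6.3 * W / R
Rc = 6.3 * 151 / 2058
Rc = 951.3 / 2058
Rc = 0.46 kN

0.46


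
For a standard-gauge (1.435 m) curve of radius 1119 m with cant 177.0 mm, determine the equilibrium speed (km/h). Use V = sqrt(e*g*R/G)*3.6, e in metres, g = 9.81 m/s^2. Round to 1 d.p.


Convert cant: e = 177.0 mm = 0.1770 m
V_ms = sqrt(0.1770 * 9.81 * 1119 / 1.435)
V_ms = sqrt(1354.005596) = 36.7968 m/s
V = 36.7968 * 3.6 = 132.5 km/h

132.5


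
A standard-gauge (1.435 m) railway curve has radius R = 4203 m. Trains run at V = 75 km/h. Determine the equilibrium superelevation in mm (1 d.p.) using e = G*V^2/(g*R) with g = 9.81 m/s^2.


Convert speed: V = 75 / 3.6 = 20.8333 m/s
Apply formula: e = 1.435 * 20.8333^2 / (9.81 * 4203)
e = 1.435 * 434.0278 / 41231.43
e = 0.015106 m = 15.1 mm

15.1


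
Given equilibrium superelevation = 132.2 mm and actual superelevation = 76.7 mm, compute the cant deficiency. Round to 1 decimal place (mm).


Cant deficiency = equilibrium cant - actual cant
CD = 132.2 - 76.7
CD = 55.5 mm

55.5


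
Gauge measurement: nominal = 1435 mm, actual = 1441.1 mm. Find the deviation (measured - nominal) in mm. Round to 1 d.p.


Deviation = measured - nominal
Deviation = 1441.1 - 1435
Deviation = 6.1 mm

6.1


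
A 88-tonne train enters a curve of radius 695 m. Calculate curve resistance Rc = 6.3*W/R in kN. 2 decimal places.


Rc = 6.3 * W / R
Rc = 6.3 * 88 / 695
Rc = 554.4 / 695
Rc = 0.80 kN

0.80


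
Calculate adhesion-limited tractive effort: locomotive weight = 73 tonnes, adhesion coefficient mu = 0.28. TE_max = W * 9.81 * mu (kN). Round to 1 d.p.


TE_max = W * g * mu
TE_max = 73 * 9.81 * 0.28
TE_max = 716.13 * 0.28
TE_max = 200.5 kN

200.5


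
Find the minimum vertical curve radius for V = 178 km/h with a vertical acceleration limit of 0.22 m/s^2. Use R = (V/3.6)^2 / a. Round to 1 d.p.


Convert speed: V = 178 / 3.6 = 49.4444 m/s
V^2 = 2444.7531 m^2/s^2
R_v = 2444.7531 / 0.22
R_v = 11112.5 m

11112.5


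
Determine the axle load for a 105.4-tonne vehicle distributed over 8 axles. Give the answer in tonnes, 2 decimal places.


Load per axle = total weight / number of axles
Load = 105.4 / 8
Load = 13.18 tonnes

13.18


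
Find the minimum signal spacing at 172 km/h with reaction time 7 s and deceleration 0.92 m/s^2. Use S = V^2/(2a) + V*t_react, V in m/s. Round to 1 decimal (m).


V = 172 / 3.6 = 47.7778 m/s
Braking distance = 47.7778^2 / (2*0.92) = 1240.6065 m
Sighting distance = 47.7778 * 7 = 334.4444 m
S = 1240.6065 + 334.4444 = 1575.1 m

1575.1


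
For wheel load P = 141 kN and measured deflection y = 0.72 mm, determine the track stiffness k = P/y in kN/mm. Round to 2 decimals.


Track stiffness k = P / y
k = 141 / 0.72
k = 195.83 kN/mm

195.83


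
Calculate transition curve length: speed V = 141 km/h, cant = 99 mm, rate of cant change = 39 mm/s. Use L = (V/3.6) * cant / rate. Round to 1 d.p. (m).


Convert speed: V = 141 / 3.6 = 39.1667 m/s
L = 39.1667 * 99 / 39
L = 3877.5 / 39
L = 99.4 m

99.4


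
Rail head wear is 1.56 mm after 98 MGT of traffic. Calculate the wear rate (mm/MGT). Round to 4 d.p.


Wear rate = total wear / cumulative tonnage
Rate = 1.56 / 98
Rate = 0.0159 mm/MGT

0.0159


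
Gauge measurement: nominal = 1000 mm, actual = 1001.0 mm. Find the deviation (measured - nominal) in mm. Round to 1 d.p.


Deviation = measured - nominal
Deviation = 1001.0 - 1000
Deviation = 1.0 mm

1.0


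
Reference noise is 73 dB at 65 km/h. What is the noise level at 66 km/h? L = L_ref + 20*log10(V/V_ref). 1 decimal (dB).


V/V_ref = 66 / 65 = 1.015385
log10(1.015385) = 0.006631
20 * 0.006631 = 0.1326
L = 73 + 0.1326 = 73.1 dB

73.1


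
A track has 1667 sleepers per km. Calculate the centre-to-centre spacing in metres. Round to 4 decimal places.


Spacing = 1000 m / number of sleepers
Spacing = 1000 / 1667
Spacing = 0.5999 m

0.5999


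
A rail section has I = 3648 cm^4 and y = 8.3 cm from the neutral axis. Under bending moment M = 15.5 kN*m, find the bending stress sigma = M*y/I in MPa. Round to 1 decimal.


Convert units:
M = 15.5 kN*m = 15500000 N*mm
y = 8.3 cm = 83 mm
I = 3648 cm^4 = 36480000 mm^4
sigma = 15500000 * 83 / 36480000
sigma = 35.3 MPa

35.3


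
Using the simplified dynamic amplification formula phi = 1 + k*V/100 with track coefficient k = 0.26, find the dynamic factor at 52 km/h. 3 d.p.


phi = 1 + k * V / 100
phi = 1 + 0.26 * 52 / 100
phi = 1 + 0.1352
phi = 1.135

1.135


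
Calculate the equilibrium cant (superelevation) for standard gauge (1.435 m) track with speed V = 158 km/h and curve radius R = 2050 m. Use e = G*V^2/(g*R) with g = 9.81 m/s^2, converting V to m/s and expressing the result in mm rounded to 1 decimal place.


Convert speed: V = 158 / 3.6 = 43.8889 m/s
Apply formula: e = 1.435 * 43.8889^2 / (9.81 * 2050)
e = 1.435 * 1926.2346 / 20110.5
e = 0.137448 m = 137.4 mm

137.4


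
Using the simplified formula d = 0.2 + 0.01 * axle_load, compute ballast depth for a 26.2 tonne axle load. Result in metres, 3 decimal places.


d = 0.2 + 0.01 * 26.2
d = 0.2 + 0.262
d = 0.462 m

0.462


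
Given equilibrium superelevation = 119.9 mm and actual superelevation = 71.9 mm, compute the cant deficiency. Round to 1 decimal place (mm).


Cant deficiency = equilibrium cant - actual cant
CD = 119.9 - 71.9
CD = 48.0 mm

48.0


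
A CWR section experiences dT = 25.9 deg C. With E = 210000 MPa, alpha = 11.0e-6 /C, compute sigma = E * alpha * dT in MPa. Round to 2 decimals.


sigma = E * alpha * dT
sigma = 210000 * 11.0e-6 * 25.9
sigma = 2.31 * 25.9
sigma = 59.83 MPa

59.83


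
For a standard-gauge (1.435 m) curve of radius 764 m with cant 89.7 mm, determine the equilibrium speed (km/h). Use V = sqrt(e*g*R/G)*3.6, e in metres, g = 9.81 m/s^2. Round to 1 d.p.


Convert cant: e = 89.7 mm = 0.0897 m
V_ms = sqrt(0.0897 * 9.81 * 764 / 1.435)
V_ms = sqrt(468.492786) = 21.6447 m/s
V = 21.6447 * 3.6 = 77.9 km/h

77.9


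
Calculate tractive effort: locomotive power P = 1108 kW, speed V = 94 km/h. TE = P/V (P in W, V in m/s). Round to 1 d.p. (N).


Convert: P = 1108 kW = 1108000 W
V = 94 / 3.6 = 26.1111 m/s
TE = 1108000 / 26.1111
TE = 42434.0 N

42434.0


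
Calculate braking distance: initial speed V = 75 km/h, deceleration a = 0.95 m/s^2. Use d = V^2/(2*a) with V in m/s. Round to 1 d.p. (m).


Convert speed: V = 75 / 3.6 = 20.8333 m/s
V^2 = 434.0278
d = 434.0278 / (2 * 0.95)
d = 434.0278 / 1.9
d = 228.4 m

228.4


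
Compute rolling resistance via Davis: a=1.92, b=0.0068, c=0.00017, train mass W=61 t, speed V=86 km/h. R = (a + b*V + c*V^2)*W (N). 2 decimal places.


b*V = 0.0068 * 86 = 0.5848
c*V^2 = 0.00017 * 7396 = 1.25732
R_per_t = 1.92 + 0.5848 + 1.25732 = 3.76212 N/t
R_total = 3.76212 * 61 = 229.49 N

229.49


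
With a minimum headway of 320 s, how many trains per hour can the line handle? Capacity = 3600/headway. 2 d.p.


Capacity = 3600 / headway
Capacity = 3600 / 320
Capacity = 11.25 trains/hour

11.25


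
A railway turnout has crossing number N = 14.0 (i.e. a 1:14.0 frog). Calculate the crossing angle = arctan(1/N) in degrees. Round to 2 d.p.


1/N = 1/14.0 = 0.071429
angle = arctan(0.071429) = 0.071307 rad
angle = 0.071307 * 180/pi = 4.09 degrees

4.09


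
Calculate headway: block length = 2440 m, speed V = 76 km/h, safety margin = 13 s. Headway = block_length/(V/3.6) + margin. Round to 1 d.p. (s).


V = 76 / 3.6 = 21.1111 m/s
Block traversal time = 2440 / 21.1111 = 115.5789 s
Headway = 115.5789 + 13
Headway = 128.6 s

128.6


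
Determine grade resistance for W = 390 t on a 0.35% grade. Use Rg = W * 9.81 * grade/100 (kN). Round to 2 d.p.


Rg = W * 9.81 * grade / 100
Rg = 390 * 9.81 * 0.35 / 100
Rg = 3825.9 * 0.0035
Rg = 13.39 kN

13.39


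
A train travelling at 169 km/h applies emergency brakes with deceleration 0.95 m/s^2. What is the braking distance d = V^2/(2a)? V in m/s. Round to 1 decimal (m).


Convert speed: V = 169 / 3.6 = 46.9444 m/s
V^2 = 2203.7809
d = 2203.7809 / (2 * 0.95)
d = 2203.7809 / 1.9
d = 1159.9 m

1159.9


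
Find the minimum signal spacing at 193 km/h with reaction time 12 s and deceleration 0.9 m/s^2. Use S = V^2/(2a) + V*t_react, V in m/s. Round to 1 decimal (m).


V = 193 / 3.6 = 53.6111 m/s
Braking distance = 53.6111^2 / (2*0.9) = 1596.7507 m
Sighting distance = 53.6111 * 12 = 643.3333 m
S = 1596.7507 + 643.3333 = 2240.1 m

2240.1


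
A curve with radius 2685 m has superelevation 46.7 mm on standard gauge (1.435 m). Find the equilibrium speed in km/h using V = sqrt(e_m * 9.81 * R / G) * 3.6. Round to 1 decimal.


Convert cant: e = 46.7 mm = 0.0467 m
V_ms = sqrt(0.0467 * 9.81 * 2685 / 1.435)
V_ms = sqrt(857.192331) = 29.2778 m/s
V = 29.2778 * 3.6 = 105.4 km/h

105.4


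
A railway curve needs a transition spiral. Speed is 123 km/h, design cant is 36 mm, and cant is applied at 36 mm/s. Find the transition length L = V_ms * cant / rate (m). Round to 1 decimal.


Convert speed: V = 123 / 3.6 = 34.1667 m/s
L = 34.1667 * 36 / 36
L = 1230.0 / 36
L = 34.2 m

34.2


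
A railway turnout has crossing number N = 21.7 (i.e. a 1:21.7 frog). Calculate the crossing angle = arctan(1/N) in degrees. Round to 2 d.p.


1/N = 1/21.7 = 0.046083
angle = arctan(0.046083) = 0.04605 rad
angle = 0.04605 * 180/pi = 2.64 degrees

2.64


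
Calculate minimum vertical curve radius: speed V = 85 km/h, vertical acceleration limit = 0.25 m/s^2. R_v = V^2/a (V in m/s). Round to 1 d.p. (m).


Convert speed: V = 85 / 3.6 = 23.6111 m/s
V^2 = 557.4846 m^2/s^2
R_v = 557.4846 / 0.25
R_v = 2229.9 m

2229.9


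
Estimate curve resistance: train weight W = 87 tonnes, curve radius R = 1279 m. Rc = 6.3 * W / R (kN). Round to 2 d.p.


Rc = 6.3 * W / R
Rc = 6.3 * 87 / 1279
Rc = 548.1 / 1279
Rc = 0.43 kN

0.43


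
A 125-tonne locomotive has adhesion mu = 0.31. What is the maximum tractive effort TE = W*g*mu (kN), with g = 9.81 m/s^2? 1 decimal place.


TE_max = W * g * mu
TE_max = 125 * 9.81 * 0.31
TE_max = 1226.25 * 0.31
TE_max = 380.1 kN

380.1


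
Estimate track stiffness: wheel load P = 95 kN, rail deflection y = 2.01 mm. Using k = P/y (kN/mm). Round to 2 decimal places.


Track stiffness k = P / y
k = 95 / 2.01
k = 47.26 kN/mm

47.26


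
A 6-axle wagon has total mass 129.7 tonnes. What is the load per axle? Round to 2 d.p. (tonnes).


Load per axle = total weight / number of axles
Load = 129.7 / 6
Load = 21.62 tonnes

21.62


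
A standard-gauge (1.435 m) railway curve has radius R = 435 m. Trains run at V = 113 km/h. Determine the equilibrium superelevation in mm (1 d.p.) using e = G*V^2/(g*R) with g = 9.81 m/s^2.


Convert speed: V = 113 / 3.6 = 31.3889 m/s
Apply formula: e = 1.435 * 31.3889^2 / (9.81 * 435)
e = 1.435 * 985.2623 / 4267.35
e = 0.331318 m = 331.3 mm

331.3


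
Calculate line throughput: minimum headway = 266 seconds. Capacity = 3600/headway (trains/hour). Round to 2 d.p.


Capacity = 3600 / headway
Capacity = 3600 / 266
Capacity = 13.53 trains/hour

13.53


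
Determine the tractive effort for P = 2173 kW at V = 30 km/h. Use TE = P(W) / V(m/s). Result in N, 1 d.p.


Convert: P = 2173 kW = 2173000 W
V = 30 / 3.6 = 8.3333 m/s
TE = 2173000 / 8.3333
TE = 260760.0 N

260760.0


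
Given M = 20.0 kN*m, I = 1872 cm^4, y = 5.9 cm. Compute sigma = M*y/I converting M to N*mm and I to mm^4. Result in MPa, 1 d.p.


Convert units:
M = 20.0 kN*m = 20000000 N*mm
y = 5.9 cm = 59 mm
I = 1872 cm^4 = 18720000 mm^4
sigma = 20000000 * 59 / 18720000
sigma = 63.0 MPa

63.0


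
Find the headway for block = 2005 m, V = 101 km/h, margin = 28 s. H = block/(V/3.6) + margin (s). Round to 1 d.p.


V = 101 / 3.6 = 28.0556 m/s
Block traversal time = 2005 / 28.0556 = 71.4653 s
Headway = 71.4653 + 28
Headway = 99.5 s

99.5


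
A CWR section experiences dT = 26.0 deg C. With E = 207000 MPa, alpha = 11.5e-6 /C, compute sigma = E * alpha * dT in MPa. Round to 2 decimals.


sigma = E * alpha * dT
sigma = 207000 * 11.5e-6 * 26.0
sigma = 2.3805 * 26.0
sigma = 61.89 MPa

61.89


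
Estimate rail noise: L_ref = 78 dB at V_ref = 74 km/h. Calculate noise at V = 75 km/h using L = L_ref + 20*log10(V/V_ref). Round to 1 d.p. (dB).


V/V_ref = 75 / 74 = 1.013514
log10(1.013514) = 0.00583
20 * 0.00583 = 0.1166
L = 78 + 0.1166 = 78.1 dB

78.1


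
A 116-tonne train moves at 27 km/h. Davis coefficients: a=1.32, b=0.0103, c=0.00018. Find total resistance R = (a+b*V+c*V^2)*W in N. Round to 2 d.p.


b*V = 0.0103 * 27 = 0.2781
c*V^2 = 0.00018 * 729 = 0.13122
R_per_t = 1.32 + 0.2781 + 0.13122 = 1.72932 N/t
R_total = 1.72932 * 116 = 200.60 N

200.60


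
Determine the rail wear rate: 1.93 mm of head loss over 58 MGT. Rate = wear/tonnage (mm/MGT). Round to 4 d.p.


Wear rate = total wear / cumulative tonnage
Rate = 1.93 / 58
Rate = 0.0333 mm/MGT

0.0333


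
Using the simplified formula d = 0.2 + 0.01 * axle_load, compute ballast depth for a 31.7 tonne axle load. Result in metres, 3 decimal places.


d = 0.2 + 0.01 * 31.7
d = 0.2 + 0.317
d = 0.517 m

0.517


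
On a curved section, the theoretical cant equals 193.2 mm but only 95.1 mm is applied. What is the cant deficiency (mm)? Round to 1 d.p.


Cant deficiency = equilibrium cant - actual cant
CD = 193.2 - 95.1
CD = 98.1 mm

98.1


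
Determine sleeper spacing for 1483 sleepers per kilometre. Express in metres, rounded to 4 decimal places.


Spacing = 1000 m / number of sleepers
Spacing = 1000 / 1483
Spacing = 0.6743 m

0.6743


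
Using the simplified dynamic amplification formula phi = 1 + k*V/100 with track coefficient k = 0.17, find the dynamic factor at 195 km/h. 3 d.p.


phi = 1 + k * V / 100
phi = 1 + 0.17 * 195 / 100
phi = 1 + 0.3315
phi = 1.332

1.332


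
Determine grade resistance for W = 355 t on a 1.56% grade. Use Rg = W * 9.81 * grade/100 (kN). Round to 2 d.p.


Rg = W * 9.81 * grade / 100
Rg = 355 * 9.81 * 1.56 / 100
Rg = 3482.55 * 0.0156
Rg = 54.33 kN

54.33


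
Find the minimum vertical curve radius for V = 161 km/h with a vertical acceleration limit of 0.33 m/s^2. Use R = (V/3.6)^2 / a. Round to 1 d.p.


Convert speed: V = 161 / 3.6 = 44.7222 m/s
V^2 = 2000.0772 m^2/s^2
R_v = 2000.0772 / 0.33
R_v = 6060.8 m

6060.8


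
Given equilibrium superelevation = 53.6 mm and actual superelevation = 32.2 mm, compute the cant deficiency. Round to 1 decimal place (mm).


Cant deficiency = equilibrium cant - actual cant
CD = 53.6 - 32.2
CD = 21.4 mm

21.4


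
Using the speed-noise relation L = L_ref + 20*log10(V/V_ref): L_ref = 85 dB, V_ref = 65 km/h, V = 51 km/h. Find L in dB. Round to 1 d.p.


V/V_ref = 51 / 65 = 0.784615
log10(0.784615) = -0.105343
20 * -0.105343 = -2.1069
L = 85 + -2.1069 = 82.9 dB

82.9


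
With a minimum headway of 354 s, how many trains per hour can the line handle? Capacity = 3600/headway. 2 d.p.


Capacity = 3600 / headway
Capacity = 3600 / 354
Capacity = 10.17 trains/hour

10.17


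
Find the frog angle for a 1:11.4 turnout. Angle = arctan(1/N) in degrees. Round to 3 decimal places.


1/N = 1/11.4 = 0.087719
angle = arctan(0.087719) = 0.087495 rad
angle = 0.087495 * 180/pi = 5.013 degrees

5.013


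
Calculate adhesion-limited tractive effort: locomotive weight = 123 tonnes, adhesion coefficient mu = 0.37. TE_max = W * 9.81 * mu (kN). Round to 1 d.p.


TE_max = W * g * mu
TE_max = 123 * 9.81 * 0.37
TE_max = 1206.63 * 0.37
TE_max = 446.5 kN

446.5


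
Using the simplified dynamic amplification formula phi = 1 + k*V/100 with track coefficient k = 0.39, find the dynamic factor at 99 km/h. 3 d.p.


phi = 1 + k * V / 100
phi = 1 + 0.39 * 99 / 100
phi = 1 + 0.3861
phi = 1.386

1.386


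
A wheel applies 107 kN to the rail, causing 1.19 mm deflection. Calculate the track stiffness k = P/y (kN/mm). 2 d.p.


Track stiffness k = P / y
k = 107 / 1.19
k = 89.92 kN/mm

89.92


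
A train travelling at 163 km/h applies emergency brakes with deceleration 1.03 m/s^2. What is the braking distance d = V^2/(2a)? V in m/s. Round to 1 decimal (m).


Convert speed: V = 163 / 3.6 = 45.2778 m/s
V^2 = 2050.0772
d = 2050.0772 / (2 * 1.03)
d = 2050.0772 / 2.06
d = 995.2 m

995.2


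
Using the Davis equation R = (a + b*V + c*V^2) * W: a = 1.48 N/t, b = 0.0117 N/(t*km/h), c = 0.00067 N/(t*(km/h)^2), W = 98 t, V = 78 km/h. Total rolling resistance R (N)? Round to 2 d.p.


b*V = 0.0117 * 78 = 0.9126
c*V^2 = 0.00067 * 6084 = 4.07628
R_per_t = 1.48 + 0.9126 + 4.07628 = 6.46888 N/t
R_total = 6.46888 * 98 = 633.95 N

633.95


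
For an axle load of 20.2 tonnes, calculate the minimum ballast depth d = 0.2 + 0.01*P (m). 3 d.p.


d = 0.2 + 0.01 * 20.2
d = 0.2 + 0.202
d = 0.402 m

0.402


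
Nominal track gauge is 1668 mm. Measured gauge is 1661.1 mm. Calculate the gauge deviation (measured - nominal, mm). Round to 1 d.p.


Deviation = measured - nominal
Deviation = 1661.1 - 1668
Deviation = -6.9 mm

-6.9


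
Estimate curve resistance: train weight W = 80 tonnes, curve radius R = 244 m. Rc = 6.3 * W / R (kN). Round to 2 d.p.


Rc = 6.3 * W / R
Rc = 6.3 * 80 / 244
Rc = 504.0 / 244
Rc = 2.07 kN

2.07


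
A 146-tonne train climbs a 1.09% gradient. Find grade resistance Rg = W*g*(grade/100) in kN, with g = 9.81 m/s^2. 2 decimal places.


Rg = W * 9.81 * grade / 100
Rg = 146 * 9.81 * 1.09 / 100
Rg = 1432.26 * 0.0109
Rg = 15.61 kN

15.61


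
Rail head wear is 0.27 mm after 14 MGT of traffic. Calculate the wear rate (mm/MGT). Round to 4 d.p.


Wear rate = total wear / cumulative tonnage
Rate = 0.27 / 14
Rate = 0.0193 mm/MGT

0.0193


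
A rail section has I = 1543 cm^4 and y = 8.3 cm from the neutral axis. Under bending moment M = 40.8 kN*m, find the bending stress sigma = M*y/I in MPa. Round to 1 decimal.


Convert units:
M = 40.8 kN*m = 40800000 N*mm
y = 8.3 cm = 83 mm
I = 1543 cm^4 = 15430000 mm^4
sigma = 40800000 * 83 / 15430000
sigma = 219.5 MPa

219.5


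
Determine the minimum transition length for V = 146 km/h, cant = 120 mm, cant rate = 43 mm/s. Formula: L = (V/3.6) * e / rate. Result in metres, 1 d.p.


Convert speed: V = 146 / 3.6 = 40.5556 m/s
L = 40.5556 * 120 / 43
L = 4866.6667 / 43
L = 113.2 m

113.2


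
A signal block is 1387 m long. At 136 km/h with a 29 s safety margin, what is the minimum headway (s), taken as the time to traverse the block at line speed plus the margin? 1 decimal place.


V = 136 / 3.6 = 37.7778 m/s
Block traversal time = 1387 / 37.7778 = 36.7147 s
Headway = 36.7147 + 29
Headway = 65.7 s

65.7


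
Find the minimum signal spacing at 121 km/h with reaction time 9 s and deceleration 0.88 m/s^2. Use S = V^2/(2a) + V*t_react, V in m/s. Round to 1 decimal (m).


V = 121 / 3.6 = 33.6111 m/s
Braking distance = 33.6111^2 / (2*0.88) = 641.8789 m
Sighting distance = 33.6111 * 9 = 302.5 m
S = 641.8789 + 302.5 = 944.4 m

944.4


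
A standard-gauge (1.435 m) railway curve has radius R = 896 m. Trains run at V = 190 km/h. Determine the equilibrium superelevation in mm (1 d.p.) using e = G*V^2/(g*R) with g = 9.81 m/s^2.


Convert speed: V = 190 / 3.6 = 52.7778 m/s
Apply formula: e = 1.435 * 52.7778^2 / (9.81 * 896)
e = 1.435 * 2785.4938 / 8789.76
e = 0.454755 m = 454.8 mm

454.8


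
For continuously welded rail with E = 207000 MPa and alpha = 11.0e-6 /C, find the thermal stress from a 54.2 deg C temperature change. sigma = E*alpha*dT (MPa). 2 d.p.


sigma = E * alpha * dT
sigma = 207000 * 11.0e-6 * 54.2
sigma = 2.277 * 54.2
sigma = 123.41 MPa

123.41


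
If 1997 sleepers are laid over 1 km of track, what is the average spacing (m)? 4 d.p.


Spacing = 1000 m / number of sleepers
Spacing = 1000 / 1997
Spacing = 0.5008 m

0.5008


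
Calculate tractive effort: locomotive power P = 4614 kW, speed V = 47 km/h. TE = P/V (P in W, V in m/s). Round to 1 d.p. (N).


Convert: P = 4614 kW = 4614000 W
V = 47 / 3.6 = 13.0556 m/s
TE = 4614000 / 13.0556
TE = 353412.8 N

353412.8


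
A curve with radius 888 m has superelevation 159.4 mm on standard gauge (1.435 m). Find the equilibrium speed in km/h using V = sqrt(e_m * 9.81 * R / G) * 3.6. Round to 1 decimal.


Convert cant: e = 159.4 mm = 0.1594 m
V_ms = sqrt(0.1594 * 9.81 * 888 / 1.435)
V_ms = sqrt(967.650197) = 31.1071 m/s
V = 31.1071 * 3.6 = 112.0 km/h

112.0


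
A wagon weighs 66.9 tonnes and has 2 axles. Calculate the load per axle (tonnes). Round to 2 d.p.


Load per axle = total weight / number of axles
Load = 66.9 / 2
Load = 33.45 tonnes

33.45


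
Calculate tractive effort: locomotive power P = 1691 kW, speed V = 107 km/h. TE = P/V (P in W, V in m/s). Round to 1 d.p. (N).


Convert: P = 1691 kW = 1691000 W
V = 107 / 3.6 = 29.7222 m/s
TE = 1691000 / 29.7222
TE = 56893.5 N

56893.5


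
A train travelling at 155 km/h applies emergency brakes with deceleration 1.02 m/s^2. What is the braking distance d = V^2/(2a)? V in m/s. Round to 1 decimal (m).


Convert speed: V = 155 / 3.6 = 43.0556 m/s
V^2 = 1853.7809
d = 1853.7809 / (2 * 1.02)
d = 1853.7809 / 2.04
d = 908.7 m

908.7


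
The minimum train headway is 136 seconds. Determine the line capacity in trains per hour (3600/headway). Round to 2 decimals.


Capacity = 3600 / headway
Capacity = 3600 / 136
Capacity = 26.47 trains/hour

26.47


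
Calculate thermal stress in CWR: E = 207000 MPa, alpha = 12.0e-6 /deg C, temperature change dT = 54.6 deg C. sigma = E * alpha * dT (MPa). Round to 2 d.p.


sigma = E * alpha * dT
sigma = 207000 * 12.0e-6 * 54.6
sigma = 2.484 * 54.6
sigma = 135.63 MPa

135.63


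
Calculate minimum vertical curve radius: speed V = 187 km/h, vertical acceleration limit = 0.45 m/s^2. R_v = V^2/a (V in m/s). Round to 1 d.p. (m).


Convert speed: V = 187 / 3.6 = 51.9444 m/s
V^2 = 2698.2253 m^2/s^2
R_v = 2698.2253 / 0.45
R_v = 5996.1 m

5996.1


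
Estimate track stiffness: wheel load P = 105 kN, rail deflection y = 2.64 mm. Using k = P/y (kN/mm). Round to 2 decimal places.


Track stiffness k = P / y
k = 105 / 2.64
k = 39.77 kN/mm

39.77


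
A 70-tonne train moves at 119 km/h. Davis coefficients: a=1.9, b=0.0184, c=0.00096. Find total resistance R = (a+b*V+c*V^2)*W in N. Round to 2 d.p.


b*V = 0.0184 * 119 = 2.1896
c*V^2 = 0.00096 * 14161 = 13.59456
R_per_t = 1.9 + 2.1896 + 13.59456 = 17.68416 N/t
R_total = 17.68416 * 70 = 1237.89 N

1237.89


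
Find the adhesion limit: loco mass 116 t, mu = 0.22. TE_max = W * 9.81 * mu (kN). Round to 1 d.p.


TE_max = W * g * mu
TE_max = 116 * 9.81 * 0.22
TE_max = 1137.96 * 0.22
TE_max = 250.4 kN

250.4


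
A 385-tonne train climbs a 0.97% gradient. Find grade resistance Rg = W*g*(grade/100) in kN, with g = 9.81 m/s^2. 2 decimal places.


Rg = W * 9.81 * grade / 100
Rg = 385 * 9.81 * 0.97 / 100
Rg = 3776.85 * 0.0097
Rg = 36.64 kN

36.64


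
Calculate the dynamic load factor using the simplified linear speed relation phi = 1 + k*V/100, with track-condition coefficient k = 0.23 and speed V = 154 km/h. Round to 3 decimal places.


phi = 1 + k * V / 100
phi = 1 + 0.23 * 154 / 100
phi = 1 + 0.3542
phi = 1.354

1.354


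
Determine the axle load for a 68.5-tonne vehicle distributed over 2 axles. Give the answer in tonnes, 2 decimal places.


Load per axle = total weight / number of axles
Load = 68.5 / 2
Load = 34.25 tonnes

34.25


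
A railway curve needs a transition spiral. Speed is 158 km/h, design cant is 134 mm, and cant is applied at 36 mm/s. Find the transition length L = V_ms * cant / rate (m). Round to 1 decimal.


Convert speed: V = 158 / 3.6 = 43.8889 m/s
L = 43.8889 * 134 / 36
L = 5881.1111 / 36
L = 163.4 m

163.4


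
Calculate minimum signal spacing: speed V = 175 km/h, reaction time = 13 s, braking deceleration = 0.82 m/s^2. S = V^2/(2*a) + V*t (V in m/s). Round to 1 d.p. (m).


V = 175 / 3.6 = 48.6111 m/s
Braking distance = 48.6111^2 / (2*0.82) = 1440.8781 m
Sighting distance = 48.6111 * 13 = 631.9444 m
S = 1440.8781 + 631.9444 = 2072.8 m

2072.8


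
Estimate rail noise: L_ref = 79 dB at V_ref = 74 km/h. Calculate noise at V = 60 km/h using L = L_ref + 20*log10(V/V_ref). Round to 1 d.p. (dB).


V/V_ref = 60 / 74 = 0.810811
log10(0.810811) = -0.09108
20 * -0.09108 = -1.8216
L = 79 + -1.8216 = 77.2 dB

77.2


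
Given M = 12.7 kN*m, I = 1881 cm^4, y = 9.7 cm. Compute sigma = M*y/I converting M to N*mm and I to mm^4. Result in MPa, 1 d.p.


Convert units:
M = 12.7 kN*m = 12700000 N*mm
y = 9.7 cm = 97 mm
I = 1881 cm^4 = 18810000 mm^4
sigma = 12700000 * 97 / 18810000
sigma = 65.5 MPa

65.5


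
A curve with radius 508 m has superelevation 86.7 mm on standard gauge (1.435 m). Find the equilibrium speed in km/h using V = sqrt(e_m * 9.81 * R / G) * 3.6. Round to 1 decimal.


Convert cant: e = 86.7 mm = 0.0867 m
V_ms = sqrt(0.0867 * 9.81 * 508 / 1.435)
V_ms = sqrt(301.092485) = 17.352 m/s
V = 17.352 * 3.6 = 62.5 km/h

62.5


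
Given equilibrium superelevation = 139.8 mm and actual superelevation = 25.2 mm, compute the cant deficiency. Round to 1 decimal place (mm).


Cant deficiency = equilibrium cant - actual cant
CD = 139.8 - 25.2
CD = 114.6 mm

114.6


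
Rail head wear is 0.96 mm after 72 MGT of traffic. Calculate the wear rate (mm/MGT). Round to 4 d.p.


Wear rate = total wear / cumulative tonnage
Rate = 0.96 / 72
Rate = 0.0133 mm/MGT

0.0133


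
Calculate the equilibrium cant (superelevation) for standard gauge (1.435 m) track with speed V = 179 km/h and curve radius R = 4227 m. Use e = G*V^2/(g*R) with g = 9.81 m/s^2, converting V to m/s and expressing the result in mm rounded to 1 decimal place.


Convert speed: V = 179 / 3.6 = 49.7222 m/s
Apply formula: e = 1.435 * 49.7222^2 / (9.81 * 4227)
e = 1.435 * 2472.2994 / 41466.87
e = 0.085556 m = 85.6 mm

85.6


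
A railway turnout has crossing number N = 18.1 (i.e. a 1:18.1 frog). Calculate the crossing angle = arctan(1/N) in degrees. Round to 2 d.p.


1/N = 1/18.1 = 0.055249
angle = arctan(0.055249) = 0.055193 rad
angle = 0.055193 * 180/pi = 3.16 degrees

3.16


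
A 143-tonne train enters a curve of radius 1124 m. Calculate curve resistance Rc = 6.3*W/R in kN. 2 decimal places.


Rc = 6.3 * W / R
Rc = 6.3 * 143 / 1124
Rc = 900.9 / 1124
Rc = 0.80 kN

0.80


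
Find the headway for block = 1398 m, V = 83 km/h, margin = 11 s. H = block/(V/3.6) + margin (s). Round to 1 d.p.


V = 83 / 3.6 = 23.0556 m/s
Block traversal time = 1398 / 23.0556 = 60.6361 s
Headway = 60.6361 + 11
Headway = 71.6 s

71.6


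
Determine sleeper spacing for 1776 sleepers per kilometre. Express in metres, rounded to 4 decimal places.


Spacing = 1000 m / number of sleepers
Spacing = 1000 / 1776
Spacing = 0.5631 m

0.5631


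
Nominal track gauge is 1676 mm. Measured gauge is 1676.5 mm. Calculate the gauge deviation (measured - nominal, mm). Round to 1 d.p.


Deviation = measured - nominal
Deviation = 1676.5 - 1676
Deviation = 0.5 mm

0.5


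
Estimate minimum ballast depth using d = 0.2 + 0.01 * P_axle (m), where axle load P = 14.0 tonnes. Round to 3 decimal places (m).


d = 0.2 + 0.01 * 14.0
d = 0.2 + 0.14
d = 0.340 m

0.340


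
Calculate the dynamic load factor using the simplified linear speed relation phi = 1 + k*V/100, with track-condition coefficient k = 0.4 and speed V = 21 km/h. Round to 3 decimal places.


phi = 1 + k * V / 100
phi = 1 + 0.4 * 21 / 100
phi = 1 + 0.084
phi = 1.084

1.084


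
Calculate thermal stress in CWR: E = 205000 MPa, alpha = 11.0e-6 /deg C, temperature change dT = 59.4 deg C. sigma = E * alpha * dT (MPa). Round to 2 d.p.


sigma = E * alpha * dT
sigma = 205000 * 11.0e-6 * 59.4
sigma = 2.255 * 59.4
sigma = 133.95 MPa

133.95


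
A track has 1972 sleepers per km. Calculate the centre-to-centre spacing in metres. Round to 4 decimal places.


Spacing = 1000 m / number of sleepers
Spacing = 1000 / 1972
Spacing = 0.5071 m

0.5071


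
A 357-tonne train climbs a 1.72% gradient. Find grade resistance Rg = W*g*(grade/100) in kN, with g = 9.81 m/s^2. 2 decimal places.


Rg = W * 9.81 * grade / 100
Rg = 357 * 9.81 * 1.72 / 100
Rg = 3502.17 * 0.0172
Rg = 60.24 kN

60.24


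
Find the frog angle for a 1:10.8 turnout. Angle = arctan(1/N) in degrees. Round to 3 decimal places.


1/N = 1/10.8 = 0.092593
angle = arctan(0.092593) = 0.092329 rad
angle = 0.092329 * 180/pi = 5.290 degrees

5.290


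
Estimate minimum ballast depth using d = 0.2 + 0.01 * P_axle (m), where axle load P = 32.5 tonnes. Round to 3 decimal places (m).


d = 0.2 + 0.01 * 32.5
d = 0.2 + 0.325
d = 0.525 m

0.525


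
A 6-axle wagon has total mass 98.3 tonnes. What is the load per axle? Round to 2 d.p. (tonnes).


Load per axle = total weight / number of axles
Load = 98.3 / 6
Load = 16.38 tonnes

16.38


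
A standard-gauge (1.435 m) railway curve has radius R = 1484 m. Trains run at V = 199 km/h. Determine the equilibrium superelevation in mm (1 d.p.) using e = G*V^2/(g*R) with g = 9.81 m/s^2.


Convert speed: V = 199 / 3.6 = 55.2778 m/s
Apply formula: e = 1.435 * 55.2778^2 / (9.81 * 1484)
e = 1.435 * 3055.6327 / 14558.04
e = 0.301197 m = 301.2 mm

301.2


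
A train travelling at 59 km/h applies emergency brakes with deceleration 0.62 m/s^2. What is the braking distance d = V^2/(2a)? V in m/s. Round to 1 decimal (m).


Convert speed: V = 59 / 3.6 = 16.3889 m/s
V^2 = 268.5957
d = 268.5957 / (2 * 0.62)
d = 268.5957 / 1.24
d = 216.6 m

216.6


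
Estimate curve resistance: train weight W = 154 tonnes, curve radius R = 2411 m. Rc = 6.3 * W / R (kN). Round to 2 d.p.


Rc = 6.3 * W / R
Rc = 6.3 * 154 / 2411
Rc = 970.2 / 2411
Rc = 0.40 kN

0.40


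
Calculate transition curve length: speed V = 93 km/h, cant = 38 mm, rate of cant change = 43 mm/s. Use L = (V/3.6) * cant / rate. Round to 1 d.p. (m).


Convert speed: V = 93 / 3.6 = 25.8333 m/s
L = 25.8333 * 38 / 43
L = 981.6667 / 43
L = 22.8 m

22.8


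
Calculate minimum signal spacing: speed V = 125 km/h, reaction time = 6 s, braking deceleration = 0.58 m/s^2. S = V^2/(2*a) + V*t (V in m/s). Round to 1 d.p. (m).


V = 125 / 3.6 = 34.7222 m/s
Braking distance = 34.7222^2 / (2*0.58) = 1039.3385 m
Sighting distance = 34.7222 * 6 = 208.3333 m
S = 1039.3385 + 208.3333 = 1247.7 m

1247.7


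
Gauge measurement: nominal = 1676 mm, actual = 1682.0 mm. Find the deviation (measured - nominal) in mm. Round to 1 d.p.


Deviation = measured - nominal
Deviation = 1682.0 - 1676
Deviation = 6.0 mm

6.0


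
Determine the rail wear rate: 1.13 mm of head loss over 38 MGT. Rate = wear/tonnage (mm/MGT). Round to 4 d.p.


Wear rate = total wear / cumulative tonnage
Rate = 1.13 / 38
Rate = 0.0297 mm/MGT

0.0297


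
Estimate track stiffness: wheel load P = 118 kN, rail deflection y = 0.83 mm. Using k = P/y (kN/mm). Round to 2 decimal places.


Track stiffness k = P / y
k = 118 / 0.83
k = 142.17 kN/mm

142.17


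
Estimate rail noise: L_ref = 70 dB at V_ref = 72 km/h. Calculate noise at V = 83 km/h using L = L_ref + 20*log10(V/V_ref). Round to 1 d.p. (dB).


V/V_ref = 83 / 72 = 1.152778
log10(1.152778) = 0.061746
20 * 0.061746 = 1.2349
L = 70 + 1.2349 = 71.2 dB

71.2


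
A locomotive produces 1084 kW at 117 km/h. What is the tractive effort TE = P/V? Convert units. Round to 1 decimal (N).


Convert: P = 1084 kW = 1084000 W
V = 117 / 3.6 = 32.5 m/s
TE = 1084000 / 32.5
TE = 33353.8 N

33353.8


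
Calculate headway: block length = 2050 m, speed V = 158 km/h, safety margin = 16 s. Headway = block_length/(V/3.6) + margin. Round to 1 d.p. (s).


V = 158 / 3.6 = 43.8889 m/s
Block traversal time = 2050 / 43.8889 = 46.7089 s
Headway = 46.7089 + 16
Headway = 62.7 s

62.7


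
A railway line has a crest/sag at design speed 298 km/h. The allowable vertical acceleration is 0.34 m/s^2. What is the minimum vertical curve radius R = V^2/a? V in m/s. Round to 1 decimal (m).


Convert speed: V = 298 / 3.6 = 82.7778 m/s
V^2 = 6852.1605 m^2/s^2
R_v = 6852.1605 / 0.34
R_v = 20153.4 m

20153.4


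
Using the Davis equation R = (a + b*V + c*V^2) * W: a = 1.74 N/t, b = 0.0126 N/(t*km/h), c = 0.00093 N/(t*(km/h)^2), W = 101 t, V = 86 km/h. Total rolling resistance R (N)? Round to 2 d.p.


b*V = 0.0126 * 86 = 1.0836
c*V^2 = 0.00093 * 7396 = 6.87828
R_per_t = 1.74 + 1.0836 + 6.87828 = 9.70188 N/t
R_total = 9.70188 * 101 = 979.89 N

979.89


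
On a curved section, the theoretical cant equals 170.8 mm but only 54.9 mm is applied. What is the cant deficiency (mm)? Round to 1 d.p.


Cant deficiency = equilibrium cant - actual cant
CD = 170.8 - 54.9
CD = 115.9 mm

115.9


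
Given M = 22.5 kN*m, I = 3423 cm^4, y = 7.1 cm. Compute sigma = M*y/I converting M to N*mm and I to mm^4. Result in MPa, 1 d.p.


Convert units:
M = 22.5 kN*m = 22500000 N*mm
y = 7.1 cm = 71 mm
I = 3423 cm^4 = 34230000 mm^4
sigma = 22500000 * 71 / 34230000
sigma = 46.7 MPa

46.7


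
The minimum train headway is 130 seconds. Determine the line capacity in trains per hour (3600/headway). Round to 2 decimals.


Capacity = 3600 / headway
Capacity = 3600 / 130
Capacity = 27.69 trains/hour

27.69


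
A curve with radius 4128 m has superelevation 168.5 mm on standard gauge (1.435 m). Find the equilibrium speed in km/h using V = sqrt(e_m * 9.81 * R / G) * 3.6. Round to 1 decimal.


Convert cant: e = 168.5 mm = 0.1685 m
V_ms = sqrt(0.1685 * 9.81 * 4128 / 1.435)
V_ms = sqrt(4755.067652) = 68.957 m/s
V = 68.957 * 3.6 = 248.2 km/h

248.2


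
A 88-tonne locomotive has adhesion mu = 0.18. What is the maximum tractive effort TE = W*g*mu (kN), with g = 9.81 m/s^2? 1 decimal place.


TE_max = W * g * mu
TE_max = 88 * 9.81 * 0.18
TE_max = 863.28 * 0.18
TE_max = 155.4 kN

155.4


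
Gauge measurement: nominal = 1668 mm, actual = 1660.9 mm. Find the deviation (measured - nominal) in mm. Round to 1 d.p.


Deviation = measured - nominal
Deviation = 1660.9 - 1668
Deviation = -7.1 mm

-7.1


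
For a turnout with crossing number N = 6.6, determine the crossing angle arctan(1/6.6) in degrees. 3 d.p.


1/N = 1/6.6 = 0.151515
angle = arctan(0.151515) = 0.150371 rad
angle = 0.150371 * 180/pi = 8.616 degrees

8.616


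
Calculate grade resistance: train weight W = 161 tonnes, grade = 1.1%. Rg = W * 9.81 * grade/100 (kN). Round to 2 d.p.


Rg = W * 9.81 * grade / 100
Rg = 161 * 9.81 * 1.1 / 100
Rg = 1579.41 * 0.011
Rg = 17.37 kN

17.37


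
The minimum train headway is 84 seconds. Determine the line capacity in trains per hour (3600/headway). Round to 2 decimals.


Capacity = 3600 / headway
Capacity = 3600 / 84
Capacity = 42.86 trains/hour

42.86


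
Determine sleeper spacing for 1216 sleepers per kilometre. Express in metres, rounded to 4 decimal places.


Spacing = 1000 m / number of sleepers
Spacing = 1000 / 1216
Spacing = 0.8224 m

0.8224


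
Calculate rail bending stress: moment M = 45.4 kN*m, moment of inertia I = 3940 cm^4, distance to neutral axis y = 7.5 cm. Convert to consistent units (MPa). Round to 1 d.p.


Convert units:
M = 45.4 kN*m = 45400000 N*mm
y = 7.5 cm = 75 mm
I = 3940 cm^4 = 39400000 mm^4
sigma = 45400000 * 75 / 39400000
sigma = 86.4 MPa

86.4


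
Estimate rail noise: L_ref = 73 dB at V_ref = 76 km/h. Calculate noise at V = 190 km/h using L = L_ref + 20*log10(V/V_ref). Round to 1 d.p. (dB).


V/V_ref = 190 / 76 = 2.5
log10(2.5) = 0.39794
20 * 0.39794 = 7.9588
L = 73 + 7.9588 = 81.0 dB

81.0


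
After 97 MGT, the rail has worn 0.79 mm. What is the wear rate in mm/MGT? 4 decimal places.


Wear rate = total wear / cumulative tonnage
Rate = 0.79 / 97
Rate = 0.0081 mm/MGT

0.0081


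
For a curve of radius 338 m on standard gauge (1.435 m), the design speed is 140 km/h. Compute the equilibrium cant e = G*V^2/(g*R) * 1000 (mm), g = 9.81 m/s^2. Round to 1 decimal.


Convert speed: V = 140 / 3.6 = 38.8889 m/s
Apply formula: e = 1.435 * 38.8889^2 / (9.81 * 338)
e = 1.435 * 1512.3457 / 3315.78
e = 0.654511 m = 654.5 mm

654.5


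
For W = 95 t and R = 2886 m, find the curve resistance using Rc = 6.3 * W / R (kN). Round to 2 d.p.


Rc = 6.3 * W / R
Rc = 6.3 * 95 / 2886
Rc = 598.5 / 2886
Rc = 0.21 kN

0.21


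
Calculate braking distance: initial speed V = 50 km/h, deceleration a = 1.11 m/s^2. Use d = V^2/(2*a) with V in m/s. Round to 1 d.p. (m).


Convert speed: V = 50 / 3.6 = 13.8889 m/s
V^2 = 192.9012
d = 192.9012 / (2 * 1.11)
d = 192.9012 / 2.22
d = 86.9 m

86.9


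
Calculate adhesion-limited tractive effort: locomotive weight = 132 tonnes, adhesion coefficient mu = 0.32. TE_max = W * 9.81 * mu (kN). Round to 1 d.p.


TE_max = W * g * mu
TE_max = 132 * 9.81 * 0.32
TE_max = 1294.92 * 0.32
TE_max = 414.4 kN

414.4


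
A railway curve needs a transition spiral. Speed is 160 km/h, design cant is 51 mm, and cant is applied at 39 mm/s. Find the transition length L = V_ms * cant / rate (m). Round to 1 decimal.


Convert speed: V = 160 / 3.6 = 44.4444 m/s
L = 44.4444 * 51 / 39
L = 2266.6667 / 39
L = 58.1 m

58.1


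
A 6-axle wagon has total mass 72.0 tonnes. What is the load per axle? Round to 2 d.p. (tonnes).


Load per axle = total weight / number of axles
Load = 72.0 / 6
Load = 12.00 tonnes

12.00


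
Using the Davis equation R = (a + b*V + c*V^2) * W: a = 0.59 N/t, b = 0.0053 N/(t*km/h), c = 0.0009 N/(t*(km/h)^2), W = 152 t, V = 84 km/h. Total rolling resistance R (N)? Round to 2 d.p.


b*V = 0.0053 * 84 = 0.4452
c*V^2 = 0.0009 * 7056 = 6.3504
R_per_t = 0.59 + 0.4452 + 6.3504 = 7.3856 N/t
R_total = 7.3856 * 152 = 1122.61 N

1122.61


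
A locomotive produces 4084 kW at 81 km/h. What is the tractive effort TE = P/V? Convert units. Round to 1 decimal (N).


Convert: P = 4084 kW = 4084000 W
V = 81 / 3.6 = 22.5 m/s
TE = 4084000 / 22.5
TE = 181511.1 N

181511.1


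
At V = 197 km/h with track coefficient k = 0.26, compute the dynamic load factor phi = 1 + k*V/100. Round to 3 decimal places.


phi = 1 + k * V / 100
phi = 1 + 0.26 * 197 / 100
phi = 1 + 0.5122
phi = 1.512

1.512


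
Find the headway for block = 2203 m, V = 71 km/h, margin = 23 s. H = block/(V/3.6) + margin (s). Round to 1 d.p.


V = 71 / 3.6 = 19.7222 m/s
Block traversal time = 2203 / 19.7222 = 111.7014 s
Headway = 111.7014 + 23
Headway = 134.7 s

134.7


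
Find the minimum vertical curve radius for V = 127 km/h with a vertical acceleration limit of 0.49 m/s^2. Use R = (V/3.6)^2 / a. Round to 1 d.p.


Convert speed: V = 127 / 3.6 = 35.2778 m/s
V^2 = 1244.5216 m^2/s^2
R_v = 1244.5216 / 0.49
R_v = 2539.8 m

2539.8


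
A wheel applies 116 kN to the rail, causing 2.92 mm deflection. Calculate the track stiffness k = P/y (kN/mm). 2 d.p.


Track stiffness k = P / y
k = 116 / 2.92
k = 39.73 kN/mm

39.73


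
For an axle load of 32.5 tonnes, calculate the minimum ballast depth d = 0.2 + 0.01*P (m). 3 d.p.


d = 0.2 + 0.01 * 32.5
d = 0.2 + 0.325
d = 0.525 m

0.525


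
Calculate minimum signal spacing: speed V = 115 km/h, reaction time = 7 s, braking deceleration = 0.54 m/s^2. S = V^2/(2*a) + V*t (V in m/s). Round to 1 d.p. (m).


V = 115 / 3.6 = 31.9444 m/s
Braking distance = 31.9444^2 / (2*0.54) = 944.8588 m
Sighting distance = 31.9444 * 7 = 223.6111 m
S = 944.8588 + 223.6111 = 1168.5 m

1168.5


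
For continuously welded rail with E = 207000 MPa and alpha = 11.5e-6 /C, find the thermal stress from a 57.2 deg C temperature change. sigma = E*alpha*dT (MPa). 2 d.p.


sigma = E * alpha * dT
sigma = 207000 * 11.5e-6 * 57.2
sigma = 2.3805 * 57.2
sigma = 136.16 MPa

136.16


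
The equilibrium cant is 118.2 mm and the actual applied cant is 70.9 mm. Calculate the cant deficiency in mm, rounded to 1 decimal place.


Cant deficiency = equilibrium cant - actual cant
CD = 118.2 - 70.9
CD = 47.3 mm

47.3
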